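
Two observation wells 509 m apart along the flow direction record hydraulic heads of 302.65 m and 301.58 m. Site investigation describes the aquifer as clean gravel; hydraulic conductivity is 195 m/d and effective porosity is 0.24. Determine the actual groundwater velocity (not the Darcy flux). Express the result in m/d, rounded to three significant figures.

Hydraulic gradient i = (302.65 − 301.58) / 509 = 1.07 / 509 = 0.002102
q = Ki = 195 × 0.002102 = 0.4099 m/d
v_s = q/n_e = 0.4099/0.24 = 1.708 m/d

1.71 m/d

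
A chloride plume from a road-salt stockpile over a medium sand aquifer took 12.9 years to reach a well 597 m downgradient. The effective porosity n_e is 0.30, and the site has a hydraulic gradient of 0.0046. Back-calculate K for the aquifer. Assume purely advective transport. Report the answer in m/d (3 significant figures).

8.27 m/d

t = 12.9 years = 4709 d
v = L / t = 597 / 4709 = 0.1268 m/d
K = v · n / i = 0.1268 × 0.30 / 0.0046 = 8.27 m/d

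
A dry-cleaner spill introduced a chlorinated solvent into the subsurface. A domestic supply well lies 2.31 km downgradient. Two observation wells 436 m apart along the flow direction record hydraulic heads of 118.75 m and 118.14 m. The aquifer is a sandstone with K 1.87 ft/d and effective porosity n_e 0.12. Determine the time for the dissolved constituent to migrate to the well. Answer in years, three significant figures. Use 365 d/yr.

Hydraulic gradient i = (118.75 − 118.14) / 436 = 0.61 / 436 = 0.001399
K = 1.87 ft/d × 0.3048 = 0.5700 m/d
q = Ki = 0.5700 × 0.001399 = 7.974e-4 m/d
v = Ki/n = 0.5700·0.001399/0.12 = 0.006645 m/d
L = 2.31 km = 2310 m
t = L / v = 2310 / 0.006645 = 347600 d
   = 347600 / 365 = 952 yr

952 years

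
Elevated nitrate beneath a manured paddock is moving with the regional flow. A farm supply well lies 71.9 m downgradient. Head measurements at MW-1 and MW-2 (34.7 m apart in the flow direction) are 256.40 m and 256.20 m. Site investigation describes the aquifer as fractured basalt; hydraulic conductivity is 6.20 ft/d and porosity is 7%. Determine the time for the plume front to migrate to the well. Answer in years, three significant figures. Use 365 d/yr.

Hydraulic gradient i = (256.40 − 256.20) / 34.7 = 0.20 / 34.7 = 0.005764
K = 6.20 ft/d × 0.3048 = 1.890 m/d
Darcy flux q = K·i = 1.890 × 0.005764 = 0.01089 m/d
v = Ki/n = 1.890·0.005764/0.07 = 0.1556 m/d
t = L / v = 71.9 / 0.1556 = 462.1 d
   = 462.1 / 365 = 1.27 yr

1.27 years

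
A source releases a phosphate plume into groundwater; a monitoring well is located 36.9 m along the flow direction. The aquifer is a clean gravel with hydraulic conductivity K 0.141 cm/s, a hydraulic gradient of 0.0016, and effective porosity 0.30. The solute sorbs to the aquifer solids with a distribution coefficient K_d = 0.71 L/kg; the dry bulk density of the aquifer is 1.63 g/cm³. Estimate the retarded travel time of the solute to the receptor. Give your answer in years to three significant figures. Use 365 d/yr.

K = 0.141 cm/s × 864 = 121.8 m/d
q = Ki = 121.8 × 0.0016 = 0.1949 m/d
v = Ki/n = 121.8·0.0016/0.30 = 0.6497 m/d
Retardation R = 1 + ρ_b·K_d/n = 1 + 1.63×0.71/0.30 = 4.858
Contaminant velocity v_c = v/R = 0.6497/4.858 = 0.1338 m/d
t = L/v_c = 36.9/0.1338 = 275.9 d
   = 275.9/365 = 0.756 yr

0.756 years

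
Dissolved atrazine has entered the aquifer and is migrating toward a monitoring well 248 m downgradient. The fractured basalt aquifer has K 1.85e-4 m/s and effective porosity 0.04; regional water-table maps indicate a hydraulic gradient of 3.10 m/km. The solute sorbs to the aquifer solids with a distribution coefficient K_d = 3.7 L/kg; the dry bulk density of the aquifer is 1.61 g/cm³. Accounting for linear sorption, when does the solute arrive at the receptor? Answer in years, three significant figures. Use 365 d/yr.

82.2 years

K = 1.85e-4 m/s × 86400 s/d = 15.98 m/d
Specific discharge q = 15.98 × 0.0031 = 0.04955 m/d
Average linear velocity = 0.04955 / 0.04 = 1.239 m/d
Retardation R = 1 + ρ_b·K_d/n = 1 + 1.61×3.7/0.04 = 149.9
Contaminant velocity v_c = v/R = 1.239/149.9 = 0.008263 m/d
t = L/v_c = 248/0.008263 = 30020 d
   = 30020/365 = 82.2 yr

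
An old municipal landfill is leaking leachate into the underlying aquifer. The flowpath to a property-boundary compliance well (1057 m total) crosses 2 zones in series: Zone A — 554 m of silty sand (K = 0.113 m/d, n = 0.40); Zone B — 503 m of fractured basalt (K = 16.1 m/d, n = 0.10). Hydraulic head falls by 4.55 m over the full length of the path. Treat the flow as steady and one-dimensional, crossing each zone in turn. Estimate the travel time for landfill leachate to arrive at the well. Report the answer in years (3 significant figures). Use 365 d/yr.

Continuity: the same q passes through each zone, so ΔH = q·Σ(L_j/K_j) — the zones act as resistances in series.
Σ(L/K) = 554/0.113 + 503/16.1 = 4903 + 31.24 = 4934 d
q = ΔH / Σ(L/K) = 4.55 / 4934 = 9.222e-4 m/d (same in every zone)
Zone A: v = q/n = 9.222e-4/0.40 = 0.002305 m/d → t_A = 554/0.002305 = 240300 d
Zone B: v = q/n = 9.222e-4/0.10 = 0.009222 m/d → t_B = 503/0.009222 = 54540 d
Total t = 240300 + 54540 = 294800 d
   = 294800 / 365 = 808 yr

808 years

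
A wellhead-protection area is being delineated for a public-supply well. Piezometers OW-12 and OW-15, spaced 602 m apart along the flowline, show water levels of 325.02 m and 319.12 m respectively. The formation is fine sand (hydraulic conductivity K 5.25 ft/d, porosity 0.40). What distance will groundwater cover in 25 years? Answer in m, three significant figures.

358 m

Hydraulic gradient i = (325.02 − 319.12) / 602 = 5.90 / 602 = 0.009801
K = 5.25 ft/d × 0.3048 = 1.600 m/d
q = Ki = 1.600 × 0.009801 = 0.01568 m/d
v = Ki/n = 1.600·0.009801/0.40 = 0.03921 m/d
T = 25 yr × 365 = 9125 d
L = v × T = 0.03921 × 9125 = 357.8 m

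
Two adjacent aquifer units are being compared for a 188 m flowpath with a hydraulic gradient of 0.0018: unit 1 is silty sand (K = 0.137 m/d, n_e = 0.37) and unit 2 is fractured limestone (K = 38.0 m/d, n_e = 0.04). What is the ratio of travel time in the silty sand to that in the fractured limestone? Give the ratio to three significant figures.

Unit 1 (silty sand): v = 0.137×0.0018/0.37 = 6.665e-4 m/d, t = 188/6.665e-4 = 282100 d
Unit 2 (fractured limestone): v = 38.0×0.0018/0.04 = 1.710 m/d, t = 188/1.710 = 109.9 d
t(silty sand) / t(fractured limestone) = 282100/109.9 = 2570

2570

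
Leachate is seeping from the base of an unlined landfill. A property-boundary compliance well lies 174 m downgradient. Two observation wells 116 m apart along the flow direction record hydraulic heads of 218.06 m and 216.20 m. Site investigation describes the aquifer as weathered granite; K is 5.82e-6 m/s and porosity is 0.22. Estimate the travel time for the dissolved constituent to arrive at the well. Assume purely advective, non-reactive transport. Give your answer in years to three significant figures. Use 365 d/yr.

13.0 years

Hydraulic gradient i = (218.06 − 216.20) / 116 = 1.86 / 116 = 0.01603
K = 5.82e-6 m/s × 86400 s/d = 0.5028 m/d
Specific discharge q = 0.5028 × 0.01603 = 0.008063 m/d
v = Ki/n = 0.5028·0.01603/0.22 = 0.03665 m/d
t = L / v = 174 / 0.03665 = 4748 d
   = 4748 / 365 = 13.0 yr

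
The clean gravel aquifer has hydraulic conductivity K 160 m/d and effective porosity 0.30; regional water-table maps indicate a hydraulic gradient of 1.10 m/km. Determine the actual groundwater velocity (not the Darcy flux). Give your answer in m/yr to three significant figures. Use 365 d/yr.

214 m/yr

Darcy flux q = K·i = 160 × 0.0011 = 0.1760 m/d
v_s = q/n_e = 0.1760/0.30 = 0.5867 m/d
   = 0.5867 × 365 = 214 m/yr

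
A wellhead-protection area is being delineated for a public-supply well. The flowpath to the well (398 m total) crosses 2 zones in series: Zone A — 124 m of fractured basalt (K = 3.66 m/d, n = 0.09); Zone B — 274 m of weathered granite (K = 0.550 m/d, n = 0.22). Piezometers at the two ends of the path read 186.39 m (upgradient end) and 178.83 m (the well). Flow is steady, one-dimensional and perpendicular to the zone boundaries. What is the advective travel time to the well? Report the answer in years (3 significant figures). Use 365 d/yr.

Total head drop ΔH = 186.39 − 178.83 = 7.56 m
Continuity: the same q passes through each zone, so ΔH = q·Σ(L_j/K_j) — the zones act as resistances in series.
Σ(L/K) = 124/3.66 + 274/0.550 = 33.88 + 498.2 = 532.1 d
q = ΔH / Σ(L/K) = 7.56 / 532.1 = 0.01421 m/d (same in every zone)
Zone A: v = q/n = 0.01421/0.09 = 0.1579 m/d → t_A = 124/0.1579 = 785.4 d
Zone B: v = q/n = 0.01421/0.22 = 0.06459 m/d → t_B = 274/0.06459 = 4242 d
Total t = 785.4 + 4242 = 5028 d
   = 5028 / 365 = 13.8 yr

13.8 years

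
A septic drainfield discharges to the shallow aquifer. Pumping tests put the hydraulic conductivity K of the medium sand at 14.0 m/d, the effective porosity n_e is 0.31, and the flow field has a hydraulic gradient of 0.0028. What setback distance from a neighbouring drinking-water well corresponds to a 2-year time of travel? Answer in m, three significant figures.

92.3 m

Specific discharge q = 14.0 × 0.0028 = 0.03920 m/d
Seepage velocity v = q / n = 0.03920 / 0.31 = 0.1265 m/d
T = 2 yr × 365 = 730 d
L = v × T = 0.1265 × 730 = 92.31 m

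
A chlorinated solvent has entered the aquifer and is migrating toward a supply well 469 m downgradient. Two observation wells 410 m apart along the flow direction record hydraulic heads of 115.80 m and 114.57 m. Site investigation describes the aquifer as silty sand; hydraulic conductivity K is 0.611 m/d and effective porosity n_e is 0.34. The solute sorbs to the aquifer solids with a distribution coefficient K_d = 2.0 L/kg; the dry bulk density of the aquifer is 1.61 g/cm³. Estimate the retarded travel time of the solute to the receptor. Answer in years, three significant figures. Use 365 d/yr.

2500 years

Hydraulic gradient i = (115.80 − 114.57) / 410 = 1.23 / 410 = 0.003000
Specific discharge q = 0.611 × 0.003000 = 0.001833 m/d
v = Ki/n = 0.611·0.003000/0.34 = 0.005391 m/d
Retardation R = 1 + ρ_b·K_d/n = 1 + 1.61×2.0/0.34 = 10.47
Contaminant velocity v_c = v/R = 0.005391/10.47 = 5.149e-4 m/d
t = L/v_c = 469/5.149e-4 = 910900 d
   = 910900/365 = 2500 yr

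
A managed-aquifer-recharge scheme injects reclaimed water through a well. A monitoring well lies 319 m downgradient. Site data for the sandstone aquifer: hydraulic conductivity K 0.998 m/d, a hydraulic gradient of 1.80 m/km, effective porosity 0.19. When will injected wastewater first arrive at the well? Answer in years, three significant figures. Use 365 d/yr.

92.4 years

Darcy flux q = K·i = 0.998 × 0.0018 = 0.001796 m/d
Seepage velocity v = q / n = 0.001796 / 0.19 = 0.009455 m/d
t = L / v = 319 / 0.009455 = 33740 d
   = 33740 / 365 = 92.4 yr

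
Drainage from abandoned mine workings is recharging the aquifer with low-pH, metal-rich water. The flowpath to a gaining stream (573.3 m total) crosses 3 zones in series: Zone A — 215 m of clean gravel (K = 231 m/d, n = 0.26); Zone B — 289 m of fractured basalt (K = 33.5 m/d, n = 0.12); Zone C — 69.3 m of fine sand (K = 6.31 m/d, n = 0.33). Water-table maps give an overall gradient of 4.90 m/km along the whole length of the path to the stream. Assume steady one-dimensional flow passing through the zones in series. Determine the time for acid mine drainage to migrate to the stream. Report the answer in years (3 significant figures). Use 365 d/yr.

2.27 years

For zones in series the flux q is common to all zones; the equivalent conductivity is the harmonic (thickness-weighted) mean, K_eq = L_total / Σ(L_j/K_j).
Σ(L/K) = 215/231 + 289/33.5 + 69.3/6.31 = 0.9307 + 8.627 + 10.98 = 20.54 d
K_eq = L_total / Σ(L/K) = 573.3 / 20.54 = 27.91 m/d
q = K_eq · i = 27.91 × 0.0049 = 0.1368 m/d (same in every zone)
Zone A: v = q/n = 0.1368/0.26 = 0.5260 m/d → t_A = 215/0.5260 = 408.7 d
Zone B: v = q/n = 0.1368/0.12 = 1.140 m/d → t_B = 289/1.140 = 253.6 d
Zone C: v = q/n = 0.1368/0.33 = 0.4144 m/d → t_C = 69.3/0.4144 = 167.2 d
Total t = 408.7 + 253.6 + 167.2 = 829.5 d
   = 829.5 / 365 = 2.27 yr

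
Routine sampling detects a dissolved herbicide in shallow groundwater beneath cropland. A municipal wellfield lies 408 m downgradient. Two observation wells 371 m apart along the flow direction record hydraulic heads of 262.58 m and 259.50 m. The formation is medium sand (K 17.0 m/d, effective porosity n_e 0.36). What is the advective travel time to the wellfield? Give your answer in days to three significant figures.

1040 days

Hydraulic gradient i = (262.58 − 259.50) / 371 = 3.08 / 371 = 0.008302
Specific discharge q = 17.0 × 0.008302 = 0.1411 m/d
Seepage velocity v = q / n = 0.1411 / 0.36 = 0.3920 m/d
t = L / v = 408 / 0.3920 = 1041 d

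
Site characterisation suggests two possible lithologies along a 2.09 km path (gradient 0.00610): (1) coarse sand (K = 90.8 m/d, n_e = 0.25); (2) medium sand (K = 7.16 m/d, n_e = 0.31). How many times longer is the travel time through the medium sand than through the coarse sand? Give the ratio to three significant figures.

15.7

Unit 1 (coarse sand): v = 90.8×0.0061/0.25 = 2.216 m/d, t = 2090/2.216 = 943.3 d
Unit 2 (medium sand): v = 7.16×0.0061/0.31 = 0.1409 m/d, t = 2090/0.1409 = 14830 d
t(medium sand) / t(coarse sand) = 14830/943.3 = 15.7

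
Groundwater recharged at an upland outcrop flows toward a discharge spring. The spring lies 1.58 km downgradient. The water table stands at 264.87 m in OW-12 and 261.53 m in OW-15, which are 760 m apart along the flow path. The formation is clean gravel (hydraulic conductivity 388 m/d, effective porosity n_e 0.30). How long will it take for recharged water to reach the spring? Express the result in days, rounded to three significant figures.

Hydraulic gradient i = (264.87 − 261.53) / 760 = 3.34 / 760 = 0.004395
q = Ki = 388 × 0.004395 = 1.705 m/d
Average linear velocity = 1.705 / 0.30 = 5.684 m/d
L = 1.58 km = 1580 m
t = L / v = 1580 / 5.684 = 278.0 d

278 days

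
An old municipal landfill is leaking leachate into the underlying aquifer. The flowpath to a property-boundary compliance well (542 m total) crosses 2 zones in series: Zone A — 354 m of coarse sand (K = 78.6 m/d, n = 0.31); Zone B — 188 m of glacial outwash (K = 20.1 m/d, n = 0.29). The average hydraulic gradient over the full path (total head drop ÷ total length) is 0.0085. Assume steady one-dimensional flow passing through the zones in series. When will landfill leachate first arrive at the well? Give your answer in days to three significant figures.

494 days

For zones in series the flux q is common to all zones; the equivalent conductivity is the harmonic (thickness-weighted) mean, K_eq = L_total / Σ(L_j/K_j).
Σ(L/K) = 354/78.6 + 188/20.1 = 4.504 + 9.353 = 13.86 d
K_eq = L_total / Σ(L/K) = 542 / 13.86 = 39.11 m/d
q = K_eq · i = 39.11 × 0.0085 = 0.3325 m/d (same in every zone)
Zone A: v = q/n = 0.3325/0.31 = 1.072 m/d → t_A = 354/1.072 = 330.1 d
Zone B: v = q/n = 0.3325/0.29 = 1.146 m/d → t_B = 188/1.146 = 164.0 d
Total t = 330.1 + 164.0 = 494.1 d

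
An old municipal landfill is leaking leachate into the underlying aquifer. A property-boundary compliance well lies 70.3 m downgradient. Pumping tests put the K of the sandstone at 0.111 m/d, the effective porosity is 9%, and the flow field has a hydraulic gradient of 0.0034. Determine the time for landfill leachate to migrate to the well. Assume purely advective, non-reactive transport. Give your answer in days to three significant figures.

16800 days

Specific discharge q = 0.111 × 0.0034 = 3.774e-4 m/d
v = Ki/n = 0.111·0.0034/0.09 = 0.004193 m/d
t = L / v = 70.3 / 0.004193 = 16760 d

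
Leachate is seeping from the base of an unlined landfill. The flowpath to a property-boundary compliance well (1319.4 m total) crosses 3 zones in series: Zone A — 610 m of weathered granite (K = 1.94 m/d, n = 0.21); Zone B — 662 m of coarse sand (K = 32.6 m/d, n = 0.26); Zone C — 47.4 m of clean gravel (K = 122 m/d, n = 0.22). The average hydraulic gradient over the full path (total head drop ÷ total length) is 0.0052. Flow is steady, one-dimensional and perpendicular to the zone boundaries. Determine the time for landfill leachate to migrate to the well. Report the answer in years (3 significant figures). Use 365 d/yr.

41.6 years

Steady 1-D flow in series ⇒ the Darcy flux q is identical in every zone and the zone head losses add (resistances L/K in series).
Σ(L/K) = 610/1.94 + 662/32.6 + 47.4/122 = 314.4 + 20.31 + 0.3885 = 335.1 d
K_eq = L_total / Σ(L/K) = 1319.4 / 335.1 = 3.937 m/d
q = K_eq · i = 3.937 × 0.0052 = 0.02047 m/d (same in every zone)
Zone A: v = q/n = 0.02047/0.21 = 0.09749 m/d → t_A = 610/0.09749 = 6257 d
Zone B: v = q/n = 0.02047/0.26 = 0.07874 m/d → t_B = 662/0.07874 = 8407 d
Zone C: v = q/n = 0.02047/0.22 = 0.09306 m/d → t_C = 47.4/0.09306 = 509.4 d
Total t = 6257 + 8407 + 509.4 = 15170 d
   = 15170 / 365 = 41.6 yr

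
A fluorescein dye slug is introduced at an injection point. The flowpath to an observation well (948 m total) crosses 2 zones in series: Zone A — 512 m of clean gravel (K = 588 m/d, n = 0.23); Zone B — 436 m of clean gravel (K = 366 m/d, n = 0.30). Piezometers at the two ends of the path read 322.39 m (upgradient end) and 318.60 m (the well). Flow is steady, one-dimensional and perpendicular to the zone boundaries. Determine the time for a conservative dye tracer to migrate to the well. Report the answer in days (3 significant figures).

Total head drop ΔH = 322.39 − 318.60 = 3.79 m
Continuity: the same q passes through each zone, so ΔH = q·Σ(L_j/K_j) — the zones act as resistances in series.
Σ(L/K) = 512/588 + 436/366 = 0.8707 + 1.191 = 2.062 d
q = ΔH / Σ(L/K) = 3.79 / 2.062 = 1.838 m/d (same in every zone)
Zone A: v = q/n = 1.838/0.23 = 7.991 m/d → t_A = 512/7.991 = 64.07 d
Zone B: v = q/n = 1.838/0.30 = 6.127 m/d → t_B = 436/6.127 = 71.16 d
Total t = 64.07 + 71.16 = 135.2 d

135 days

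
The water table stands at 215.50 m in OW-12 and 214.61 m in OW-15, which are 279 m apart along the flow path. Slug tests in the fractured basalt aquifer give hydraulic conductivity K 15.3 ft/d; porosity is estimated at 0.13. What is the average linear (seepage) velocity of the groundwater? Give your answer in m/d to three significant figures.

0.114 m/d

Hydraulic gradient i = (215.50 − 214.61) / 279 = 0.89 / 279 = 0.003190
K = 15.3 ft/d × 0.3048 = 4.663 m/d
Darcy flux q = K·i = 4.663 × 0.003190 = 0.01488 m/d
Seepage velocity v = q / n = 0.01488 / 0.13 = 0.1144 m/d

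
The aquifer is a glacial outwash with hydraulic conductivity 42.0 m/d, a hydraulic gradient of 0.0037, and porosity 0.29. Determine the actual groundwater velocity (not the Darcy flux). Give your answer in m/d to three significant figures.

Specific discharge q = 42.0 × 0.0037 = 0.1554 m/d
v = Ki/n = 42.0·0.0037/0.29 = 0.5359 m/d

0.536 m/d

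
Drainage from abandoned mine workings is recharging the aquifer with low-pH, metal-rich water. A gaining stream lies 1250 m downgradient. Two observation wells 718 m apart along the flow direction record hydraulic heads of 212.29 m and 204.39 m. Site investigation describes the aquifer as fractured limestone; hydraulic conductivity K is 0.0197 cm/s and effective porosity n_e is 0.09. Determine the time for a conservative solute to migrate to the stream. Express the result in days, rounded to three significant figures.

601 days

Hydraulic gradient i = (212.29 − 204.39) / 718 = 7.90 / 718 = 0.01100
K = 0.0197 cm/s × 864 = 17.02 m/d
Specific discharge q = 17.02 × 0.01100 = 0.1873 m/d
Seepage velocity v = q / n = 0.1873 / 0.09 = 2.081 m/d
t = L / v = 1250 / 2.081 = 600.7 d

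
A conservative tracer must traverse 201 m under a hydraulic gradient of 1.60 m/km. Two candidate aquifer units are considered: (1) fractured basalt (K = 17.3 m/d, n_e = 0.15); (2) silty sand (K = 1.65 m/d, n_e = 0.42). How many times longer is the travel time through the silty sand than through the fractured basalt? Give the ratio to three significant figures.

Unit 1 (fractured basalt): v = 17.3×0.0016/0.15 = 0.1845 m/d, t = 201/0.1845 = 1089 d
Unit 2 (silty sand): v = 1.65×0.0016/0.42 = 0.006286 m/d, t = 201/0.006286 = 31980 d
t(silty sand) / t(fractured basalt) = 31980/1089 = 29.4

29.4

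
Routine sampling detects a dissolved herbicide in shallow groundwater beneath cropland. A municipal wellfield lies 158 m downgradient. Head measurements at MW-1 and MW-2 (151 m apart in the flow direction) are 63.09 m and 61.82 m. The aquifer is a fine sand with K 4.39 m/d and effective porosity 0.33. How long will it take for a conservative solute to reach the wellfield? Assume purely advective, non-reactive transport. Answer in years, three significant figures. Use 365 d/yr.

3.87 years

Hydraulic gradient i = (63.09 − 61.82) / 151 = 1.27 / 151 = 0.008411
q = Ki = 4.39 × 0.008411 = 0.03692 m/d
Average linear velocity = 0.03692 / 0.33 = 0.1119 m/d
t = L / v = 158 / 0.1119 = 1412 d
   = 1412 / 365 = 3.87 yr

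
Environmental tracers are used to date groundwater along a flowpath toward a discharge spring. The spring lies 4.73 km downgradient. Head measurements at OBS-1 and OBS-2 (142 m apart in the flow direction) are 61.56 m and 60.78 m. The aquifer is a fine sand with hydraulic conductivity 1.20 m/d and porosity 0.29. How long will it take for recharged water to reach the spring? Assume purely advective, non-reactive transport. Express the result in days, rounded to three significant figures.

Hydraulic gradient i = (61.56 − 60.78) / 142 = 0.78 / 142 = 0.005493
q = Ki = 1.20 × 0.005493 = 0.006592 m/d
v_s = q/n_e = 0.006592/0.29 = 0.02273 m/d
L = 4.73 km = 4730 m
t = L / v = 4730 / 0.02273 = 208100 d

208000 days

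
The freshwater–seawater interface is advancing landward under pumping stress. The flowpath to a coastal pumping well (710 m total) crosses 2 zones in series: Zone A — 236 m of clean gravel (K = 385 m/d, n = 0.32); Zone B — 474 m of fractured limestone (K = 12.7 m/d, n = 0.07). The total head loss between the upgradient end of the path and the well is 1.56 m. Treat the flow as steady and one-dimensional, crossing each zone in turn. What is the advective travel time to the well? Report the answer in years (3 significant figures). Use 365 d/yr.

7.24 years

Continuity: the same q passes through each zone, so ΔH = q·Σ(L_j/K_j) — the zones act as resistances in series.
Σ(L/K) = 236/385 + 474/12.7 = 0.6130 + 37.32 = 37.94 d
q = ΔH / Σ(L/K) = 1.56 / 37.94 = 0.04112 m/d (same in every zone)
Zone A: v = q/n = 0.04112/0.32 = 0.1285 m/d → t_A = 236/0.1285 = 1836 d
Zone B: v = q/n = 0.04112/0.07 = 0.5875 m/d → t_B = 474/0.5875 = 806.9 d
Total t = 1836 + 806.9 = 2643 d
   = 2643 / 365 = 7.24 yr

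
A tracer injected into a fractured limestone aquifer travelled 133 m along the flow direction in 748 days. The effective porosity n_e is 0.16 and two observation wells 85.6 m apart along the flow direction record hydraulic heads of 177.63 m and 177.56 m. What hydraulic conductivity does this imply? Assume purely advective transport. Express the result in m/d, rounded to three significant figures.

Hydraulic gradient i = (177.63 − 177.56) / 85.6 = 0.07 / 85.6 = 8.178e-4
v = L / t = 133 / 748 = 0.1778 m/d
K = v · n / i = 0.1778 × 0.16 / 8.178e-4 = 34.8 m/d

34.8 m/d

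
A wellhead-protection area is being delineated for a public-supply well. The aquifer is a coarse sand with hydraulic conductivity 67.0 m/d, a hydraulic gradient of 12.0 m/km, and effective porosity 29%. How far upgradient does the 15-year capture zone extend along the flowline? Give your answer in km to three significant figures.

Specific discharge q = 67.0 × 0.012 = 0.8040 m/d
v_s = q/n_e = 0.8040/0.29 = 2.772 m/d
T = 15 yr × 365 = 5475 d
L = v × T = 2.772 × 5475 = 15180 m
   = 15.2 km

15.2 km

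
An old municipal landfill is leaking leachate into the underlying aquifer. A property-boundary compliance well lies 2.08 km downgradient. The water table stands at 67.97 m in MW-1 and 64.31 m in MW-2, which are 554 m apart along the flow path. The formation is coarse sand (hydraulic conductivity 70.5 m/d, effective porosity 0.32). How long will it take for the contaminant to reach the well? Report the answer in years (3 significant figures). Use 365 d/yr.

3.92 years

Hydraulic gradient i = (67.97 − 64.31) / 554 = 3.66 / 554 = 0.006606
Specific discharge q = 70.5 × 0.006606 = 0.4658 m/d
Average linear velocity = 0.4658 / 0.32 = 1.455 m/d
L = 2.08 km = 2080 m
t = L / v = 2080 / 1.455 = 1429 d
   = 1429 / 365 = 3.92 yr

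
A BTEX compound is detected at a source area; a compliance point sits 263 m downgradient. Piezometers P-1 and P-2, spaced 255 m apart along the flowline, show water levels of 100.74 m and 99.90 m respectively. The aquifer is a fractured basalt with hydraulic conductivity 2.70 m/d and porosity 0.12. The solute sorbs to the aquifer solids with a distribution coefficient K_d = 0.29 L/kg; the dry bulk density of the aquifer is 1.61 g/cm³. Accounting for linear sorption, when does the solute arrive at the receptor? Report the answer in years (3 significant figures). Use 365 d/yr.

47.5 years

Hydraulic gradient i = (100.74 − 99.90) / 255 = 0.84 / 255 = 0.003294
Specific discharge q = 2.70 × 0.003294 = 0.008894 m/d
v = Ki/n = 2.70·0.003294/0.12 = 0.07412 m/d
Retardation R = 1 + ρ_b·K_d/n = 1 + 1.61×0.29/0.12 = 4.891
Contaminant velocity v_c = v/R = 0.07412/4.891 = 0.01515 m/d
t = L/v_c = 263/0.01515 = 17350 d
   = 17350/365 = 47.5 yr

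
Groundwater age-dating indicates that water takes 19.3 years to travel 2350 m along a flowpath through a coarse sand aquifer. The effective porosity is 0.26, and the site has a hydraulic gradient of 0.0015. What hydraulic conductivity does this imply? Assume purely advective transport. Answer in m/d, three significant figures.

57.8 m/d

t = 19.3 years = 7045 d
v = L / t = 2350 / 7045 = 0.3336 m/d
K = v · n / i = 0.3336 × 0.26 / 0.0015 = 57.8 m/d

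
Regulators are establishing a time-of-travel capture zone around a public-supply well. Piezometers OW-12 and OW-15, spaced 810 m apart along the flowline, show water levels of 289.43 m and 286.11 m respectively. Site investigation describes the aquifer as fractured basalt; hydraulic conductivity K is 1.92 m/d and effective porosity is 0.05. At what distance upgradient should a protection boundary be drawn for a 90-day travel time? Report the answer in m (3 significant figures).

14.2 m

Hydraulic gradient i = (289.43 − 286.11) / 810 = 3.32 / 810 = 0.004099
q = Ki = 1.92 × 0.004099 = 0.007870 m/d
Average linear velocity = 0.007870 / 0.05 = 0.1574 m/d
L = v × T = 0.1574 × 90 = 14.17 m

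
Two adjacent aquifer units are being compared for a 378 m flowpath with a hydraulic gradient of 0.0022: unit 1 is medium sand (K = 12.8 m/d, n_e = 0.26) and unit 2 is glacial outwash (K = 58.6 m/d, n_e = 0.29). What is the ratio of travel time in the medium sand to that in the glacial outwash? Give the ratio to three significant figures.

Unit 1 (medium sand): v = 12.8×0.0022/0.26 = 0.1083 m/d, t = 378/0.1083 = 3490 d
Unit 2 (glacial outwash): v = 58.6×0.0022/0.29 = 0.4446 m/d, t = 378/0.4446 = 850.3 d
t(medium sand) / t(glacial outwash) = 3490/850.3 = 4.10

4.10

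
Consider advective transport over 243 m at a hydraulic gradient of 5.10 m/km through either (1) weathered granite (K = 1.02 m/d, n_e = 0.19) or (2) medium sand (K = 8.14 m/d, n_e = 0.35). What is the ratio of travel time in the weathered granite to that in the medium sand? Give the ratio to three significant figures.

4.33

Unit 1 (weathered granite): v = 1.02×0.0051/0.19 = 0.02738 m/d, t = 243/0.02738 = 8875 d
Unit 2 (medium sand): v = 8.14×0.0051/0.35 = 0.1186 m/d, t = 243/0.1186 = 2049 d
t(weathered granite) / t(medium sand) = 8875/2049 = 4.33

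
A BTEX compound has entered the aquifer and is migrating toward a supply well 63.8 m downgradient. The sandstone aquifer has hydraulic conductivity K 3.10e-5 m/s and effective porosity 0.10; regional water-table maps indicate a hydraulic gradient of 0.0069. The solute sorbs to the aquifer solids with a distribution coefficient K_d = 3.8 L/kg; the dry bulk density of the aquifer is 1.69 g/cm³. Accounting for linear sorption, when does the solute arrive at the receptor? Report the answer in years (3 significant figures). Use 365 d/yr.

K = 3.10e-5 m/s × 86400 s/d = 2.678 m/d
q = Ki = 2.678 × 0.0069 = 0.01848 m/d
Average linear velocity = 0.01848 / 0.10 = 0.1848 m/d
Retardation R = 1 + ρ_b·K_d/n = 1 + 1.69×3.8/0.10 = 65.22
Contaminant velocity v_c = v/R = 0.1848/65.22 = 0.002834 m/d
t = L/v_c = 63.8/0.002834 = 22520 d
   = 22520/365 = 61.7 yr

61.7 years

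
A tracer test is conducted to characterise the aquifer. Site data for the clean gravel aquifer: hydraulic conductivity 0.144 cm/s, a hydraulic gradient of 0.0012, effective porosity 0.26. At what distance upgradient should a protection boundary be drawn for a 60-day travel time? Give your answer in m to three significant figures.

K = 0.144 cm/s × 864 = 124.4 m/d
Darcy flux q = K·i = 124.4 × 0.0012 = 0.1493 m/d
Seepage velocity v = q / n = 0.1493 / 0.26 = 0.5742 m/d
L = v × T = 0.5742 × 60 = 34.45 m

34.5 m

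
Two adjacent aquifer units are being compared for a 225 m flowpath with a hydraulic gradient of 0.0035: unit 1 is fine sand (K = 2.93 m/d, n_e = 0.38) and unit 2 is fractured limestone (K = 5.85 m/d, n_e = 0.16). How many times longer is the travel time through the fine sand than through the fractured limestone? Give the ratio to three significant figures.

Unit 1 (fine sand): v = 2.93×0.0035/0.38 = 0.02699 m/d, t = 225/0.02699 = 8337 d
Unit 2 (fractured limestone): v = 5.85×0.0035/0.16 = 0.1280 m/d, t = 225/0.1280 = 1758 d
t(fine sand) / t(fractured limestone) = 8337/1758 = 4.74

4.74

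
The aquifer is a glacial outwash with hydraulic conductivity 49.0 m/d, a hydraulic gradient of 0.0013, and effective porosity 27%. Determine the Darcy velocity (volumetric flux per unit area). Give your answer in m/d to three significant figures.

0.0637 m/d

Darcy flux q = K·i = 49.0 × 0.0013 = 0.06370 m/d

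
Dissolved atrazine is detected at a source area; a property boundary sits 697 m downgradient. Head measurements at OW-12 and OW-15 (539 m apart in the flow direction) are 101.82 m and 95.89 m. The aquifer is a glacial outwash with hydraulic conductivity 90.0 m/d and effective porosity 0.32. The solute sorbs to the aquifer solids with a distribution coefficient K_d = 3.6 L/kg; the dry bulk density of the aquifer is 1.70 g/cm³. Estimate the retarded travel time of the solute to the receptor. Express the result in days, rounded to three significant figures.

4530 days

Hydraulic gradient i = (101.82 − 95.89) / 539 = 5.93 / 539 = 0.01100
Darcy flux q = K·i = 90.0 × 0.01100 = 0.9902 m/d
v = Ki/n = 90.0·0.01100/0.32 = 3.094 m/d
Retardation R = 1 + ρ_b·K_d/n = 1 + 1.70×3.6/0.32 = 20.13
Contaminant velocity v_c = v/R = 3.094/20.13 = 0.1538 m/d
t = L/v_c = 697/0.1538 = 4533 d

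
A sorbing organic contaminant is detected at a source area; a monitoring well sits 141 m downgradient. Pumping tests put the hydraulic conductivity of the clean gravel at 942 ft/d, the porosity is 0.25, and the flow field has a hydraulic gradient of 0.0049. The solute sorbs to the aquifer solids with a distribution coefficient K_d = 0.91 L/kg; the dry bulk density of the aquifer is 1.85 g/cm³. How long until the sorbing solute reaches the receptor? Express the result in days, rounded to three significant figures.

K = 942 ft/d × 0.3048 = 287.1 m/d
Darcy flux q = K·i = 287.1 × 0.0049 = 1.407 m/d
v = Ki/n = 287.1·0.0049/0.25 = 5.628 m/d
Retardation R = 1 + ρ_b·K_d/n = 1 + 1.85×0.91/0.25 = 7.734
Contaminant velocity v_c = v/R = 5.628/7.734 = 0.7276 m/d
t = L/v_c = 141/0.7276 = 193.8 d

194 days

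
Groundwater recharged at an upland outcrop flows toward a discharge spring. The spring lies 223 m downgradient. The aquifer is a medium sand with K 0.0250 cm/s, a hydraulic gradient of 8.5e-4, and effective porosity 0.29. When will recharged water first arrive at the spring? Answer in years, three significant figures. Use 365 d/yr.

9.65 years

K = 0.0250 cm/s × 864 = 21.60 m/d
Specific discharge q = 21.60 × 8.5e-4 = 0.01836 m/d
Average linear velocity = 0.01836 / 0.29 = 0.06331 m/d
t = L / v = 223 / 0.06331 = 3522 d
   = 3522 / 365 = 9.65 yr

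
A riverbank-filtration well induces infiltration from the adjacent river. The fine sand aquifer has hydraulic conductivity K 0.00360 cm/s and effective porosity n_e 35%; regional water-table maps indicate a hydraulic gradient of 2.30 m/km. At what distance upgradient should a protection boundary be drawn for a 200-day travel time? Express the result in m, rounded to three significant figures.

4.09 m

K = 0.00360 cm/s × 864 = 3.110 m/d
q = Ki = 3.110 × 0.0023 = 0.007154 m/d
Seepage velocity v = q / n = 0.007154 / 0.35 = 0.02044 m/d
L = v × T = 0.02044 × 200 = 4.088 m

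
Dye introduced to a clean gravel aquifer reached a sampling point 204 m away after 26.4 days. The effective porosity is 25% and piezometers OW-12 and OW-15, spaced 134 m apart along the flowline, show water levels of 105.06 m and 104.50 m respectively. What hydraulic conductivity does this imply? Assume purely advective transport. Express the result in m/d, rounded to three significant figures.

462 m/d

Hydraulic gradient i = (105.06 − 104.50) / 134 = 0.56 / 134 = 0.004179
v = L / t = 204 / 26.4 = 7.727 m/d
K = v · n / i = 7.727 × 0.25 / 0.004179 = 462 m/d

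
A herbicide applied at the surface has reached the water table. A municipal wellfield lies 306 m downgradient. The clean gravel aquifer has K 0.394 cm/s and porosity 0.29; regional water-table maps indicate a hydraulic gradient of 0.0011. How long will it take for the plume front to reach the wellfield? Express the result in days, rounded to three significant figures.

K = 0.394 cm/s × 864 = 340.4 m/d
Specific discharge q = 340.4 × 0.0011 = 0.3745 m/d
Seepage velocity v = q / n = 0.3745 / 0.29 = 1.291 m/d
t = L / v = 306 / 1.291 = 237.0 d

237 days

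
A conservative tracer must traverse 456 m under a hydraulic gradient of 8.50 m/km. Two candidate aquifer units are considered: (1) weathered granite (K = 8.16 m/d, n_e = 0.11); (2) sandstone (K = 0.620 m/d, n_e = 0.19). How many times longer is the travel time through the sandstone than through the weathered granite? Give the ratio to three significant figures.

22.7

Unit 1 (weathered granite): v = 8.16×0.0085/0.11 = 0.6305 m/d, t = 456/0.6305 = 723.2 d
Unit 2 (sandstone): v = 0.620×0.0085/0.19 = 0.02774 m/d, t = 456/0.02774 = 16440 d
t(sandstone) / t(weathered granite) = 16440/723.2 = 22.7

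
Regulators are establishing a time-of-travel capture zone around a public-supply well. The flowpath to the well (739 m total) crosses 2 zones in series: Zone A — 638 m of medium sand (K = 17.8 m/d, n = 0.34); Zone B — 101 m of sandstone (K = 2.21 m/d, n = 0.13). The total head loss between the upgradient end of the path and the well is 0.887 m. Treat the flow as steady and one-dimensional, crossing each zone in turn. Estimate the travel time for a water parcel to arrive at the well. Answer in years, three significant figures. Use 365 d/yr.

Steady 1-D flow in series ⇒ the Darcy flux q is identical in every zone and the zone head losses add (resistances L/K in series).
Σ(L/K) = 638/17.8 + 101/2.21 = 35.84 + 45.70 = 81.54 d
q = ΔH / Σ(L/K) = 0.887 / 81.54 = 0.01088 m/d (same in every zone)
Zone A: v = q/n = 0.01088/0.34 = 0.03199 m/d → t_A = 638/0.03199 = 19940 d
Zone B: v = q/n = 0.01088/0.13 = 0.08367 m/d → t_B = 101/0.08367 = 1207 d
Total t = 19940 + 1207 = 21150 d
   = 21150 / 365 = 57.9 yr

57.9 years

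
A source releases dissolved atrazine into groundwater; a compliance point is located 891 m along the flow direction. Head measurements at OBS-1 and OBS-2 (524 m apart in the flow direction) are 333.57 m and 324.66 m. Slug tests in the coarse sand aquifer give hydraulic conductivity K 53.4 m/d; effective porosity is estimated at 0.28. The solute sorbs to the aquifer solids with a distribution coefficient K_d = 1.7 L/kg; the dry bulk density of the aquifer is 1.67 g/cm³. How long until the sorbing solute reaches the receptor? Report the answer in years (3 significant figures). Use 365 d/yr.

8.39 years

Hydraulic gradient i = (333.57 − 324.66) / 524 = 8.91 / 524 = 0.01700
Darcy flux q = K·i = 53.4 × 0.01700 = 0.9080 m/d
v = Ki/n = 53.4·0.01700/0.28 = 3.243 m/d
Retardation R = 1 + ρ_b·K_d/n = 1 + 1.67×1.7/0.28 = 11.14
Contaminant velocity v_c = v/R = 3.243/11.14 = 0.2911 m/d
t = L/v_c = 891/0.2911 = 3061 d
   = 3061/365 = 8.39 yr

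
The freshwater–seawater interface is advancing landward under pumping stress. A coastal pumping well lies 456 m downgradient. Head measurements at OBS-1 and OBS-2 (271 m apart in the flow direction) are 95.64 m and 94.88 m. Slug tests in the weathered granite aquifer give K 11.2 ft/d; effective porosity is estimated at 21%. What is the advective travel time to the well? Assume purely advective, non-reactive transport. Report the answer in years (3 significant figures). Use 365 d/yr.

27.4 years

Hydraulic gradient i = (95.64 − 94.88) / 271 = 0.76 / 271 = 0.002804
K = 11.2 ft/d × 0.3048 = 3.414 m/d
Darcy flux q = K·i = 3.414 × 0.002804 = 0.009574 m/d
Average linear velocity = 0.009574 / 0.21 = 0.04559 m/d
t = L / v = 456 / 0.04559 = 10000 d
   = 10000 / 365 = 27.4 yr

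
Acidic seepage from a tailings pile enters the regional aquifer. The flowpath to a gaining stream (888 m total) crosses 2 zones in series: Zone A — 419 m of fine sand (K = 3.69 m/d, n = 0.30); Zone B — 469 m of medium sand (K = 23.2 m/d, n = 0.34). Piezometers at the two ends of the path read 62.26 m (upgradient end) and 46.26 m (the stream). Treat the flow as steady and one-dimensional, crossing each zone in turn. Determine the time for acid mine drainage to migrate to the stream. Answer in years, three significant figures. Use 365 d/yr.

6.53 years

Total head drop ΔH = 62.26 − 46.26 = 16.00 m
Steady 1-D flow in series ⇒ the Darcy flux q is identical in every zone and the zone head losses add (resistances L/K in series).
Σ(L/K) = 419/3.69 + 469/23.2 = 113.6 + 20.22 = 133.8 d
q = ΔH / Σ(L/K) = 16.00 / 133.8 = 0.1196 m/d (same in every zone)
Zone A: v = q/n = 0.1196/0.30 = 0.3987 m/d → t_A = 419/0.3987 = 1051 d
Zone B: v = q/n = 0.1196/0.34 = 0.3518 m/d → t_B = 469/0.3518 = 1333 d
Total t = 1051 + 1333 = 2384 d
   = 2384 / 365 = 6.53 yr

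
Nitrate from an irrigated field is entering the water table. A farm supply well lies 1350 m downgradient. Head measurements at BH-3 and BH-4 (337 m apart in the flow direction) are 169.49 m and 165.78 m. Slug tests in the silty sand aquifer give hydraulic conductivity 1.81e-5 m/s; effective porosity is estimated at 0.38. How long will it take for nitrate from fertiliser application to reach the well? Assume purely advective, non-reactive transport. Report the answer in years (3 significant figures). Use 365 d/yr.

Hydraulic gradient i = (169.49 − 165.78) / 337 = 3.71 / 337 = 0.01101
K = 1.81e-5 m/s × 86400 s/d = 1.564 m/d
Darcy flux q = K·i = 1.564 × 0.01101 = 0.01722 m/d
Average linear velocity = 0.01722 / 0.38 = 0.04531 m/d
t = L / v = 1350 / 0.04531 = 29800 d
   = 29800 / 365 = 81.6 yr

81.6 years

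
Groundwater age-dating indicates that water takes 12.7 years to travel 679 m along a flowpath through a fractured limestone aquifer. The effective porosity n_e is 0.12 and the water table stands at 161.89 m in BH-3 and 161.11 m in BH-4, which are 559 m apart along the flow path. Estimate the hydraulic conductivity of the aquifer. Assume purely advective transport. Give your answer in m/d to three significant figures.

Hydraulic gradient i = (161.89 − 161.11) / 559 = 0.78 / 559 = 0.001395
t = 12.7 years = 4636 d
v = L / t = 679 / 4636 = 0.1465 m/d
K = v · n / i = 0.1465 × 0.12 / 0.001395 = 12.6 m/d

12.6 m/d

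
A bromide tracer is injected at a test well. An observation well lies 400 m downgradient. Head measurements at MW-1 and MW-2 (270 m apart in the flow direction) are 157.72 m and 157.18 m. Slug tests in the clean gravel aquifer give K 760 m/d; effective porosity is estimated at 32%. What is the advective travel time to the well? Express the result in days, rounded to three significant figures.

84.2 days

Hydraulic gradient i = (157.72 − 157.18) / 270 = 0.54 / 270 = 0.002000
Specific discharge q = 760 × 0.002000 = 1.520 m/d
v_s = q/n_e = 1.520/0.32 = 4.750 m/d
t = L / v = 400 / 4.750 = 84.21 d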